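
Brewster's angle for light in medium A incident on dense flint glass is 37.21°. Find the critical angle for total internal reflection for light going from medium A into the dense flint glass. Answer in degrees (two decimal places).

θ_c ≈ 49.40°

tan θ_B = n₂/n₁ = tan 37.21° = 0.7593.
Total internal reflection: sin θ_c = n₂/n₁ = 0.7593.
θ_c = arcsin(0.7593) = 49.40°.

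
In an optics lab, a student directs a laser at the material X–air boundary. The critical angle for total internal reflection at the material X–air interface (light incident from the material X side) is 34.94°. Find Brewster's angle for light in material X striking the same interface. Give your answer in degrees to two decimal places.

θ_B ≈ 29.80°

sin θ_c = n₂/n₁, so n₂/n₁ = sin 34.94° = 0.5727.
Brewster: tan θ_B = n₂/n₁ = 0.5727.
θ_B = arctan(0.5727) = 29.80°.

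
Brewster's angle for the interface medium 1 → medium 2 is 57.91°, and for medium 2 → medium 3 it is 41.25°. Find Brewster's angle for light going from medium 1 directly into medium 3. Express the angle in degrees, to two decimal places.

n₂/n₁ = tan 57.91° = 1.5948 and n₃/n₂ = tan 41.25° = 0.8770.
n₃/n₁ = 1.3986. Then tan θ_B(1→3) = n₃/n₁, so θ_B(1→3) = arctan(1.3986) = 54.43°.

θ_B ≈ 54.43°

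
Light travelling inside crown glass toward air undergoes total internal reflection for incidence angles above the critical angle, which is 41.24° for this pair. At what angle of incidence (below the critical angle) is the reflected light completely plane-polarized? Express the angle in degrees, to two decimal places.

θ_B ≈ 33.39°

n₂/n₁ = sin θ_c = sin 41.24° = 0.6592.
tan θ_B equals the same ratio, so θ_B = arctan(0.6592) = 33.39°.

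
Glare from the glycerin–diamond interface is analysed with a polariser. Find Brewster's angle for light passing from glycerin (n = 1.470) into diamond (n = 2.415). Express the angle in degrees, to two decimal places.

θ_B ≈ 58.67°

The reflected p-component vanishes when tan θ_B = n₂/n₁.
Here n₂/n₁ = 2.415/1.470 = 1.6429, and Brewster's law gives tan θ_B = n₂/n₁.
θ_B = arctan(1.6429) = 58.67°.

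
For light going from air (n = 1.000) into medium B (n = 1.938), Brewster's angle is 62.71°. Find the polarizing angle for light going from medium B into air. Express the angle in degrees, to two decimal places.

θ_B' ≈ 27.29°

Reversing the direction swaps n₁ and n₂, so tan θ_B' = 1/tan θ_B and θ_B' = 90° − θ_B.
Hence θ_B' = 90° − 62.71° = 27.29°.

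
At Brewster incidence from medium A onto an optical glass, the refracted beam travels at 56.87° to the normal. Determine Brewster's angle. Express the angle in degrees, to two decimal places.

θ_B ≈ 33.13°

Since the reflected and refracted rays are at right angles at the polarizing angle, θ_B + θ_t = 90°.
θ_B = 90° − 56.87° = 33.13°.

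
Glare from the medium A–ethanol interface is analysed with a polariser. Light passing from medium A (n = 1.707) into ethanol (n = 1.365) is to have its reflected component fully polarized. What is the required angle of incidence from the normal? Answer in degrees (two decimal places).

At Brewster's angle the reflected and refracted rays are perpendicular, which with Snell's law gives tan θ_B = n₂/n₁.
tan θ_B = n₂/n₁ = 1.365/1.707 = 0.7996.
θ_B = arctan(0.7996) = 38.65°.

θ_B ≈ 38.65°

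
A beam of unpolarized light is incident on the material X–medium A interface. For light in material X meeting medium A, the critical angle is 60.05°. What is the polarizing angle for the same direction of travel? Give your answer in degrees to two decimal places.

At the critical angle sin θ_c = n₂/n₁, giving n₂/n₁ = sin 60.05° = 0.8665.
Then tan θ_B = n₂/n₁ = 0.8665, so θ_B = arctan 0.8665 = 40.91°.

θ_B ≈ 40.91°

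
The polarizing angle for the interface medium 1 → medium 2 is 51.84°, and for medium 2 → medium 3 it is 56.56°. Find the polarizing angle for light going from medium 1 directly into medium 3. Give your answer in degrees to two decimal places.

θ_B ≈ 62.57°

n₂/n₁ = tan 51.84° = 1.2726 and n₃/n₂ = tan 56.56° = 1.5143.
Multiplying, n₃/n₁ = 1.2726 × 1.5143 = 1.9271, and θ_B(1→3) = arctan 1.9271 = 62.57°.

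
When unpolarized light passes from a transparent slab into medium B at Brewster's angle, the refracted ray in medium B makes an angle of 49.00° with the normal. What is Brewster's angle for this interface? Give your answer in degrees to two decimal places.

Brewster's condition makes the reflected and refracted beams perpendicular: θ_B + θ_t = 90°.
So θ_B = 90° − θ_t = 90° − 49.00° = 41.00°.

θ_B ≈ 41.00°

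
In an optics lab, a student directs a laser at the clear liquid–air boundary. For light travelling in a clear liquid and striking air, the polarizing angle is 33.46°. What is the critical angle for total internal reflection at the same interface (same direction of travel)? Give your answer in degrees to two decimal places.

θ_c ≈ 41.37°

tan θ_B = n₂/n₁ = tan 33.46° = 0.6609.
Total internal reflection: sin θ_c = n₂/n₁ = 0.6609.
θ_c = arcsin(0.6609) = 41.37°.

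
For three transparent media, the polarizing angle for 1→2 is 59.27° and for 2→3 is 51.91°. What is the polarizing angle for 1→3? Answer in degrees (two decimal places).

Each Brewster angle gives a ratio: n₂/n₁ = tan 59.27° = 1.6822, n₃/n₂ = tan 51.91° = 1.2758.
Multiplying, n₃/n₁ = 1.6822 × 1.2758 = 2.1461, and θ_B(1→3) = arctan 2.1461 = 65.02°.

θ_B ≈ 65.02°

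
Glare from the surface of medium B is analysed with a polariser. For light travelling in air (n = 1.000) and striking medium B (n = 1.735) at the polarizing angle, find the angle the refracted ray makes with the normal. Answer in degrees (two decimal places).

θ_t ≈ 29.96°

First find Brewster's angle: tan θ_B = 1.735/1.000 = 1.7350, giving θ_B = 60.04°.
The refracted ray is perpendicular to the reflected ray, so θ_t = 90° − θ_B = 29.96°.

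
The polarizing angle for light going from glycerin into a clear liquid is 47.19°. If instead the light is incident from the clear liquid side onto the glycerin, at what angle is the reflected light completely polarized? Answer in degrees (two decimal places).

The two Brewster angles are complementary: θ_B' = 90° − θ_B = 90° − 47.19° = 42.81°.

θ_B' ≈ 42.81°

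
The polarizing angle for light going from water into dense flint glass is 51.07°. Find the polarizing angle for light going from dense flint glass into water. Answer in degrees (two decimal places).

θ_B' ≈ 38.93°

Reversing the direction swaps n₁ and n₂, so tan θ_B' = 1/tan θ_B and θ_B' = 90° − θ_B.
Hence θ_B' = 90° − 51.07° = 38.93°.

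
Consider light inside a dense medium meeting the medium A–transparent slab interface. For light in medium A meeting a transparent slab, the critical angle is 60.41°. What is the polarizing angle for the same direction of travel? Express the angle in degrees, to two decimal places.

At the critical angle sin θ_c = n₂/n₁, giving n₂/n₁ = sin 60.41° = 0.8696.
Then tan θ_B = n₂/n₁ = 0.8696, so θ_B = arctan 0.8696 = 41.01°.

θ_B ≈ 41.01°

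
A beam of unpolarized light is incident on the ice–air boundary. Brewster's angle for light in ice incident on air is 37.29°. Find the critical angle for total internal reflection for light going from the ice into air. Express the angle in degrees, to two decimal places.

tan θ_B = n₂/n₁ = tan 37.29° = 0.7615.
Total internal reflection: sin θ_c = n₂/n₁ = 0.7615.
θ_c = arcsin(0.7615) = 49.60°.

θ_c ≈ 49.60°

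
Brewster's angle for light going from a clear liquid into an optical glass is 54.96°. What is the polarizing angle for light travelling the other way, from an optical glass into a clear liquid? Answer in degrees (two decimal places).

tan θ_B' = n₁/n₂ = 1/tan θ_B, so θ_B' = 90° − θ_B.
θ_B' = 90° − 54.96° = 35.04°.

θ_B' ≈ 35.04°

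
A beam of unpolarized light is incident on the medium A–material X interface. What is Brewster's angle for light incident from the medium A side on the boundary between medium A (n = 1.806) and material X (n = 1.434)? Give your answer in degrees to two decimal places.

Here n₂/n₁ = 1.434/1.806 = 0.7940, and Brewster's law gives tan θ_B = n₂/n₁.
θ_B = arctan(0.7940) = 38.45°.

θ_B ≈ 38.45°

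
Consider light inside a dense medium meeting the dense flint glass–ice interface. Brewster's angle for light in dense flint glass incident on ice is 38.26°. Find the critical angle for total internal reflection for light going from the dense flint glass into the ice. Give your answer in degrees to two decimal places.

n₂/n₁ = tan 38.26° = 0.7886; the critical angle satisfies sin θ_c = n₂/n₁.
θ_c = arcsin(0.7886) = 52.06°.

θ_c ≈ 52.06°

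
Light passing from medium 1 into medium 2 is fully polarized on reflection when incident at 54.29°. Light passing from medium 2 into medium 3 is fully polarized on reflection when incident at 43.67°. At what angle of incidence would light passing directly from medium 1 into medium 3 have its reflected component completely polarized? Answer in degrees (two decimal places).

θ_B ≈ 53.02°

n₂/n₁ = tan 54.29° = 1.3911 and n₃/n₂ = tan 43.67° = 0.9546.
So n₃/n₁ = (n₂/n₁)(n₃/n₂) = 1.3911 × 0.9546 = 1.3280.
θ_B(1→3) = arctan(1.3280) = 53.02°.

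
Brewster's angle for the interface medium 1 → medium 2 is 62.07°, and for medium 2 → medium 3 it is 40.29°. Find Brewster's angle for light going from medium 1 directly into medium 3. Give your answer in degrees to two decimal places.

tan θ_B(1→2) = n₂/n₁ = tan 62.07° = 1.8863.
tan θ_B(2→3) = n₃/n₂ = tan 40.29° = 0.8478.
So n₃/n₁ = (n₂/n₁)(n₃/n₂) = 1.8863 × 0.8478 = 1.5991.
θ_B(1→3) = arctan(1.5991) = 57.98°.

θ_B ≈ 57.98°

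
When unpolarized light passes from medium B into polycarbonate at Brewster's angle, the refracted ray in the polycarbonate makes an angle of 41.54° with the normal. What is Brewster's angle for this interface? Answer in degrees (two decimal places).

Brewster's condition makes the reflected and refracted beams perpendicular: θ_B + θ_t = 90°.
So θ_B = 90° − θ_t = 90° − 41.54° = 48.46°.

θ_B ≈ 48.46°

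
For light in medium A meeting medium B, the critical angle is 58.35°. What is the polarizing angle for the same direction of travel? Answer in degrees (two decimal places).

n₂/n₁ = sin θ_c = sin 58.35° = 0.8513.
tan θ_B equals the same ratio, so θ_B = arctan(0.8513) = 40.41°.

θ_B ≈ 40.41°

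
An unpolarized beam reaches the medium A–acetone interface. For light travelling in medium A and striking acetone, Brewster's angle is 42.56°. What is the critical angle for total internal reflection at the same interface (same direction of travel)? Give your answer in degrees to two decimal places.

θ_c ≈ 66.67°

tan θ_B = n₂/n₁ = tan 42.56° = 0.9183.
Total internal reflection: sin θ_c = n₂/n₁ = 0.9183.
θ_c = arcsin(0.9183) = 66.67°.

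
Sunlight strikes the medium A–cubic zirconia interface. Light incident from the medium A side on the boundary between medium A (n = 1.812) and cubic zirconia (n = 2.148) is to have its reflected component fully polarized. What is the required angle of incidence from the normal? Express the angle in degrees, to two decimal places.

At Brewster's angle the reflected and refracted rays are perpendicular, which with Snell's law gives tan θ_B = n₂/n₁.
Here n₂/n₁ = 2.148/1.812 = 1.1854, and Brewster's law gives tan θ_B = n₂/n₁.
θ_B = arctan(1.1854) = 49.85°.

θ_B ≈ 49.85°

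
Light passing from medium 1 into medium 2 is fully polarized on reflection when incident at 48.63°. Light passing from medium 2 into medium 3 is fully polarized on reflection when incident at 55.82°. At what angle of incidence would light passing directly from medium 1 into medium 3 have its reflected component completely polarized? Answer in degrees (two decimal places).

tan θ_B(1→2) = n₂/n₁ = tan 48.63° = 1.1355.
tan θ_B(2→3) = n₃/n₂ = tan 55.82° = 1.4726.
Multiplying, n₃/n₁ = 1.1355 × 1.4726 = 1.6721, and θ_B(1→3) = arctan 1.6721 = 59.12°.

θ_B ≈ 59.12°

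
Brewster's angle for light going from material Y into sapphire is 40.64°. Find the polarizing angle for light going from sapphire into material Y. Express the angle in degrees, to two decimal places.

θ_B' ≈ 49.36°

The two Brewster angles are complementary: θ_B' = 90° − θ_B = 90° − 40.64° = 49.36°.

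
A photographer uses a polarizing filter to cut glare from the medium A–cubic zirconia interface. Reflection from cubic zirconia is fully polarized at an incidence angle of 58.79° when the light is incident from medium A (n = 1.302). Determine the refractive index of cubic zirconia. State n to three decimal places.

Brewster's law: tan θ_B = n₂/n₁ (light incident in medium A, refracted into cubic zirconia).
n₂ = n₁ tan θ_B = 1.302 × tan 58.79° = 2.149.

n ≈ 2.149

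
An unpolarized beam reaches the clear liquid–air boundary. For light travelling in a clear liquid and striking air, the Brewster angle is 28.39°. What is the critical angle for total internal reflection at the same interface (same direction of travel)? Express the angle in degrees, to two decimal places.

θ_c ≈ 32.72°

n₂/n₁ = tan 28.39° = 0.5405; the critical angle satisfies sin θ_c = n₂/n₁.
θ_c = arcsin(0.5405) = 32.72°.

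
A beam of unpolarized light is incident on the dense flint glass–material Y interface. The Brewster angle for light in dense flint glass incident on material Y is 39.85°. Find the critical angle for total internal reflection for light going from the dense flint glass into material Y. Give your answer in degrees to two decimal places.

From Brewster, n₂/n₁ = tan θ_B = tan 39.85° = 0.8346.
Then sin θ_c = n₂/n₁ = 0.8346, so θ_c = arcsin 0.8346 = 56.58°.

θ_c ≈ 56.58°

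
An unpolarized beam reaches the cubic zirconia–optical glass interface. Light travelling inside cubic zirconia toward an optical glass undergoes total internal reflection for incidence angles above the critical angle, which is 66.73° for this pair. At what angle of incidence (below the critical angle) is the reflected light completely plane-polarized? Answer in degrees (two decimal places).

sin θ_c = n₂/n₁, so n₂/n₁ = sin 66.73° = 0.9187.
Brewster: tan θ_B = n₂/n₁ = 0.9187.
θ_B = arctan(0.9187) = 42.57°.

θ_B ≈ 42.57°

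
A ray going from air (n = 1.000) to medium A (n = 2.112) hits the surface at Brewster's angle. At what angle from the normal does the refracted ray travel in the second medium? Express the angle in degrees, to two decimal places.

θ_t ≈ 25.34°

tan θ_B = n₂/n₁ = 2.112/1.000 = 2.1120, so θ_B = 64.66°.
The refracted ray is perpendicular to the reflected ray, so θ_t = 90° − θ_B = 25.34°.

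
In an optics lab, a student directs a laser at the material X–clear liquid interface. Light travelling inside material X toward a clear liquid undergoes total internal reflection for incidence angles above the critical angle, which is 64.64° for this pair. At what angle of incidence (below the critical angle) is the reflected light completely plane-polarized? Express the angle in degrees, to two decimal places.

θ_B ≈ 42.10°

sin θ_c = n₂/n₁, so n₂/n₁ = sin 64.64° = 0.9036.
Brewster: tan θ_B = n₂/n₁ = 0.9036.
θ_B = arctan(0.9036) = 42.10°.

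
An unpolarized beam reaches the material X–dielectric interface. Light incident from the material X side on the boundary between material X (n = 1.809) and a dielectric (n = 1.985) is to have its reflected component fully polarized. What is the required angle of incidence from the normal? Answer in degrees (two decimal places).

tan θ_B = n₂/n₁ = 1.985/1.809 = 1.0973.
θ_B = arctan(1.0973) = 47.66°.

θ_B ≈ 47.66°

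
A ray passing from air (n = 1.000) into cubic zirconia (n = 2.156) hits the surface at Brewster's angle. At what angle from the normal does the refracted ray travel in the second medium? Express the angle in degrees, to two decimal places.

θ_t ≈ 24.88°

θ_B = arctan(n₂/n₁) = arctan(2.156/1.000) = 65.12°.
At Brewster's angle the reflected and refracted rays are perpendicular, so θ_t = 90° − θ_B = 90° − 65.12° = 24.88°.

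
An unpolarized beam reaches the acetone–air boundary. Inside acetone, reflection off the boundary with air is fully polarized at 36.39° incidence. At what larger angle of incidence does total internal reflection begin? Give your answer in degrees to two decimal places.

n₂/n₁ = tan 36.39° = 0.7370; the critical angle satisfies sin θ_c = n₂/n₁.
θ_c = arcsin(0.7370) = 47.48°.

θ_c ≈ 47.48°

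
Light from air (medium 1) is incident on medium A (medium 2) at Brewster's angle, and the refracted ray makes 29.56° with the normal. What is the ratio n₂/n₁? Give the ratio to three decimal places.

n₂/n₁ ≈ 1.763

θ_B + θ_t = 90°, so θ_B = 90° − 29.56° = 60.44°.
tan θ_B = n₂/n₁, so n₂/n₁ = tan 60.44° = 1.763.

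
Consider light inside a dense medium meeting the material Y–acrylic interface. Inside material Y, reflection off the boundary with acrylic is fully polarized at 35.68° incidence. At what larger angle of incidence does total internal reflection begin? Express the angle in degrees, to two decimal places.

θ_c ≈ 45.89°

From Brewster, n₂/n₁ = tan θ_B = tan 35.68° = 0.7180.
Then sin θ_c = n₂/n₁ = 0.7180, so θ_c = arcsin 0.7180 = 45.89°.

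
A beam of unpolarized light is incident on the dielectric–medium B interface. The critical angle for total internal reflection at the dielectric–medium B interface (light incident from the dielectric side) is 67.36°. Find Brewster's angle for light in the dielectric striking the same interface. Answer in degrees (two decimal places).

θ_B ≈ 42.71°

sin θ_c = n₂/n₁, so n₂/n₁ = sin 67.36° = 0.9229.
Brewster: tan θ_B = n₂/n₁ = 0.9229.
θ_B = arctan(0.9229) = 42.71°.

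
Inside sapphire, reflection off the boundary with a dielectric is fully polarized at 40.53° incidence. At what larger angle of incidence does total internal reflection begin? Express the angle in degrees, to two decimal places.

From Brewster, n₂/n₁ = tan θ_B = tan 40.53° = 0.8550.
Then sin θ_c = n₂/n₁ = 0.8550, so θ_c = arcsin 0.8550 = 58.76°.

θ_c ≈ 58.76°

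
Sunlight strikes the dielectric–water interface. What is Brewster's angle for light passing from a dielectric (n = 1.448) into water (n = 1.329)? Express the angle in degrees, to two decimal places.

θ_B ≈ 42.55°

Brewster's condition: tan θ_B = n₂/n₁ = 1.329/1.448 = 0.9178. Taking the arctangent, θ_B = 42.55°.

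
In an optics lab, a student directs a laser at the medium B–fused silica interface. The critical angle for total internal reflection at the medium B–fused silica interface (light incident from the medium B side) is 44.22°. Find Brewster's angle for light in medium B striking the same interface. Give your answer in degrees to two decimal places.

θ_B ≈ 34.89°

n₂/n₁ = sin θ_c = sin 44.22° = 0.6974.
tan θ_B equals the same ratio, so θ_B = arctan(0.6974) = 34.89°.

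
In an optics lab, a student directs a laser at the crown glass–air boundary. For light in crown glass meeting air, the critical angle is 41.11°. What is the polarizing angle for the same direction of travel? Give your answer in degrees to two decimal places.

At the critical angle sin θ_c = n₂/n₁, giving n₂/n₁ = sin 41.11° = 0.6575.
Then tan θ_B = n₂/n₁ = 0.6575, so θ_B = arctan 0.6575 = 33.33°.

θ_B ≈ 33.33°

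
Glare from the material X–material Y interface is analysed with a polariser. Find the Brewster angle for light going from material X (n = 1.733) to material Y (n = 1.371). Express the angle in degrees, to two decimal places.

At Brewster's angle the reflected and refracted rays are perpendicular, which with Snell's law gives tan θ_B = n₂/n₁.
Here n₂/n₁ = 1.371/1.733 = 0.7911, and Brewster's law gives tan θ_B = n₂/n₁.
So θ_B = arctan 0.7911 = 38.35°.

θ_B ≈ 38.35°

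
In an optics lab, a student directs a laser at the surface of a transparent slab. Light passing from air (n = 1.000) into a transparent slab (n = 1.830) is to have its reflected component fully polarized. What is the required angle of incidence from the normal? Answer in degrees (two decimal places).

tan θ_B = n₂/n₁ = 1.830/1.000 = 1.8300.
So θ_B = arctan 1.8300 = 61.35°.

θ_B ≈ 61.35°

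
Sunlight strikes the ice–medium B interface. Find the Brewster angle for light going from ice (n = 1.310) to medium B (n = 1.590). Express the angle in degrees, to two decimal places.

θ_B ≈ 50.51°

Brewster's condition: tan θ_B = n₂/n₁ = 1.590/1.310 = 1.2137. Taking the arctangent, θ_B = 50.51°.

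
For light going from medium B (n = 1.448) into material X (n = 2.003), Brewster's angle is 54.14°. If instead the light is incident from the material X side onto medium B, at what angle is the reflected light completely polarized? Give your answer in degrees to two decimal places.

tan θ_B' = n₁/n₂ = 1/tan θ_B, so θ_B' = 90° − θ_B.
θ_B' = 90° − 54.14° = 35.86°.

θ_B' ≈ 35.86°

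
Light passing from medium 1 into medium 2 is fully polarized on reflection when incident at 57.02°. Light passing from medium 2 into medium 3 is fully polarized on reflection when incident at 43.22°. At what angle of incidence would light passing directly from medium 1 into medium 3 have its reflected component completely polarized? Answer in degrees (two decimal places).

tan θ_B(1→2) = n₂/n₁ = tan 57.02° = 1.5410.
tan θ_B(2→3) = n₃/n₂ = tan 43.22° = 0.9397.
n₃/n₁ = 1.4481. Then tan θ_B(1→3) = n₃/n₁, so θ_B(1→3) = arctan(1.4481) = 55.37°.

θ_B ≈ 55.37°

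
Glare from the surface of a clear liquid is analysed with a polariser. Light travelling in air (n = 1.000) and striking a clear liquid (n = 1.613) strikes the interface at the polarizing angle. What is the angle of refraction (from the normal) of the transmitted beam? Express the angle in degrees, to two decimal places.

First find Brewster's angle: tan θ_B = 1.613/1.000 = 1.6130, giving θ_B = 58.20°.
The refracted ray is perpendicular to the reflected ray, so θ_t = 90° − θ_B = 31.80°.

θ_t ≈ 31.80°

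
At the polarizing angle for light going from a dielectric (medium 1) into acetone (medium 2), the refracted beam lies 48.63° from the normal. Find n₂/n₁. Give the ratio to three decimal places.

θ_B + θ_t = 90°, so θ_B = 90° − 48.63° = 41.37°.
tan θ_B = n₂/n₁, so n₂/n₁ = tan 41.37° = 0.881.

n₂/n₁ ≈ 0.881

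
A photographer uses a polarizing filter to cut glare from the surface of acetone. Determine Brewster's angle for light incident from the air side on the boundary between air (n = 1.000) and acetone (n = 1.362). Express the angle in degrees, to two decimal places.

Here n₂/n₁ = 1.362/1.000 = 1.3620, and Brewster's law gives tan θ_B = n₂/n₁. Taking the arctangent, θ_B = 53.71°.

θ_B ≈ 53.71°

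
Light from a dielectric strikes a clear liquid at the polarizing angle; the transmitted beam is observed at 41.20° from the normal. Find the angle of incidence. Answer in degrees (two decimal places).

θ_B ≈ 48.80°

Brewster's condition makes the reflected and refracted beams perpendicular: θ_B + θ_t = 90°.
θ_B = 90° − 41.20° = 48.80°.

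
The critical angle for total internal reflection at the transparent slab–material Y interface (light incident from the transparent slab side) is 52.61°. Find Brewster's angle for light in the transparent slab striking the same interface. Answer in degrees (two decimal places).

n₂/n₁ = sin θ_c = sin 52.61° = 0.7945.
tan θ_B equals the same ratio, so θ_B = arctan(0.7945) = 38.47°.

θ_B ≈ 38.47°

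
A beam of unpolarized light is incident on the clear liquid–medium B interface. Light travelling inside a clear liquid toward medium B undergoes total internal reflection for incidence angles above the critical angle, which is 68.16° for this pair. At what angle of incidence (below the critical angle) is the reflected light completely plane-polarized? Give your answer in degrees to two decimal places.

sin θ_c = n₂/n₁, so n₂/n₁ = sin 68.16° = 0.9282.
Brewster: tan θ_B = n₂/n₁ = 0.9282.
θ_B = arctan(0.9282) = 42.87°.

θ_B ≈ 42.87°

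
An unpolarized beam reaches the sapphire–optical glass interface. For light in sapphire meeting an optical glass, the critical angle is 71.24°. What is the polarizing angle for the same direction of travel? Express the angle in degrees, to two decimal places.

θ_B ≈ 43.44°

At the critical angle sin θ_c = n₂/n₁, giving n₂/n₁ = sin 71.24° = 0.9469.
Then tan θ_B = n₂/n₁ = 0.9469, so θ_B = arctan 0.9469 = 43.44°.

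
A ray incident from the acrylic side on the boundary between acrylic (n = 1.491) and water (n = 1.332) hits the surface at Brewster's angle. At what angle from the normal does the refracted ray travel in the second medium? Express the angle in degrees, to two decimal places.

tan θ_B = n₂/n₁ = 1.332/1.491 = 0.8934, so θ_B = 41.78°.
At Brewster's angle the reflected and refracted rays are perpendicular, so θ_t = 90° − θ_B = 90° − 41.78° = 48.22°.

θ_t ≈ 48.22°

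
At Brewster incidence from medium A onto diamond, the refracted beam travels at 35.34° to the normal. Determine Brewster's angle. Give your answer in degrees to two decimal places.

θ_B ≈ 54.66°

At Brewster's angle the reflected and refracted rays are perpendicular, so θ_B + θ_t = 90°.
So θ_B = 90° − θ_t = 90° − 35.34° = 54.66°.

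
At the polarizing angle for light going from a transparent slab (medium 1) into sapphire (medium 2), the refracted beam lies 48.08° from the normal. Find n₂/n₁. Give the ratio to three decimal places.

n₂/n₁ ≈ 0.898

At Brewster incidence θ_B = 90° − θ_t = 90° − 48.08° = 41.92°.
tan θ_B = n₂/n₁, so n₂/n₁ = tan 41.92° = 0.898.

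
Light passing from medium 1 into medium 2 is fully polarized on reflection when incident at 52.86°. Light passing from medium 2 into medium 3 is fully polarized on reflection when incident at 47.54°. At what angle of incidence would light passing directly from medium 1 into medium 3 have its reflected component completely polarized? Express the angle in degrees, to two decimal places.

θ_B ≈ 55.28°

tan θ_B(1→2) = n₂/n₁ = tan 52.86° = 1.3203.
tan θ_B(2→3) = n₃/n₂ = tan 47.54° = 1.0928.
So n₃/n₁ = (n₂/n₁)(n₃/n₂) = 1.3203 × 1.0928 = 1.4429.
θ_B(1→3) = arctan(1.4429) = 55.28°.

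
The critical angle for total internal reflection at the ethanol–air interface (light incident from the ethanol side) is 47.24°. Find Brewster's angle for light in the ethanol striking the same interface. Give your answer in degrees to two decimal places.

n₂/n₁ = sin θ_c = sin 47.24° = 0.7342.
tan θ_B equals the same ratio, so θ_B = arctan(0.7342) = 36.29°.

θ_B ≈ 36.29°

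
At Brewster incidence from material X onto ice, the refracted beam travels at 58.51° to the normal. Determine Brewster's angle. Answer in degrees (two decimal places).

At Brewster's angle the reflected and refracted rays are perpendicular, so θ_B + θ_t = 90°.
θ_B = 90° − 58.51° = 31.49°.

θ_B ≈ 31.49°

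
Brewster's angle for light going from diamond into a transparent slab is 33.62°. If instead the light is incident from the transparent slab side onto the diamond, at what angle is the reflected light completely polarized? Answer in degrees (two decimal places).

θ_B' ≈ 56.38°

The two Brewster angles are complementary: θ_B' = 90° − θ_B = 90° − 33.62° = 56.38°.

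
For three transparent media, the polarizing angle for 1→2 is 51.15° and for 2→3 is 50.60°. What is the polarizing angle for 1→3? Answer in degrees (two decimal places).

n₂/n₁ = tan 51.15° = 1.2415 and n₃/n₂ = tan 50.60° = 1.2174.
n₃/n₁ = 1.5115. Then tan θ_B(1→3) = n₃/n₁, so θ_B(1→3) = arctan(1.5115) = 56.51°.

θ_B ≈ 56.51°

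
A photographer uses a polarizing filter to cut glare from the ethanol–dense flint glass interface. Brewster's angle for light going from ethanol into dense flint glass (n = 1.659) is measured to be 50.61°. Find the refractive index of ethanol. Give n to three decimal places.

Brewster's law: tan θ_B = n₂/n₁ (light incident in ethanol, refracted into dense flint glass).
n₁ = n₂ / tan θ_B = 1.659 / tan 50.61° = 1.362.

n ≈ 1.362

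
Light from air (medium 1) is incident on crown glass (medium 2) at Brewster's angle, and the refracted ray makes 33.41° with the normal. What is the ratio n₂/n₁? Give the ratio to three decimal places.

At Brewster incidence θ_B = 90° − θ_t = 90° − 33.41° = 56.59°.
tan θ_B = n₂/n₁, so n₂/n₁ = tan 56.59° = 1.516.

n₂/n₁ ≈ 1.516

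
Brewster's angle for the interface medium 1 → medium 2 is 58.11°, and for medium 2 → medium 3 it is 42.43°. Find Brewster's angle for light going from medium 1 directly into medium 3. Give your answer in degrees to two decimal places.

θ_B ≈ 55.76°

Each Brewster angle gives a ratio: n₂/n₁ = tan 58.11° = 1.6072, n₃/n₂ = tan 42.43° = 0.9141.
Multiplying, n₃/n₁ = 1.6072 × 0.9141 = 1.4691, and θ_B(1→3) = arctan 1.4691 = 55.76°.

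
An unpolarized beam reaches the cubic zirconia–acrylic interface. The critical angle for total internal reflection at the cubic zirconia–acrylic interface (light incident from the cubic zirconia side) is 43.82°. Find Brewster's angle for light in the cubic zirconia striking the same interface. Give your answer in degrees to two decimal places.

sin θ_c = n₂/n₁, so n₂/n₁ = sin 43.82° = 0.6924.
Brewster: tan θ_B = n₂/n₁ = 0.6924.
θ_B = arctan(0.6924) = 34.70°.

θ_B ≈ 34.70°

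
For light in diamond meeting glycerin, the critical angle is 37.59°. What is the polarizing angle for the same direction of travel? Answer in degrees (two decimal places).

sin θ_c = n₂/n₁, so n₂/n₁ = sin 37.59° = 0.6100.
Brewster: tan θ_B = n₂/n₁ = 0.6100.
θ_B = arctan(0.6100) = 31.38°.

θ_B ≈ 31.38°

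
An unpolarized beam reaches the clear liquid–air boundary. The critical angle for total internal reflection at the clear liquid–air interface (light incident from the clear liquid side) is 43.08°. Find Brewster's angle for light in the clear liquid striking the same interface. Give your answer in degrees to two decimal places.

sin θ_c = n₂/n₁, so n₂/n₁ = sin 43.08° = 0.6830.
Brewster: tan θ_B = n₂/n₁ = 0.6830.
θ_B = arctan(0.6830) = 34.33°.

θ_B ≈ 34.33°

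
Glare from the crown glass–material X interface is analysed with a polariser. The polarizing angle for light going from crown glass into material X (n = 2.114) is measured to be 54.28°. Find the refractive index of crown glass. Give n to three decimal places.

n ≈ 1.520

Brewster's law: tan θ_B = n₂/n₁ (light incident in crown glass, refracted into material X).
n₁ = n₂ / tan θ_B = 2.114 / tan 54.28° = 1.520.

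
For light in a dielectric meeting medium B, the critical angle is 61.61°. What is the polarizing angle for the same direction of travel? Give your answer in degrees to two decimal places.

n₂/n₁ = sin θ_c = sin 61.61° = 0.8797.
tan θ_B equals the same ratio, so θ_B = arctan(0.8797) = 41.34°.

θ_B ≈ 41.34°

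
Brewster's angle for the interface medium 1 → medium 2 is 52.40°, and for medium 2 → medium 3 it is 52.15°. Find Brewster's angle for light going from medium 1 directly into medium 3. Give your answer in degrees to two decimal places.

θ_B ≈ 59.10°

n₂/n₁ = tan 52.40° = 1.2985 and n₃/n₂ = tan 52.15° = 1.2869.
Multiplying, n₃/n₁ = 1.2985 × 1.2869 = 1.6710, and θ_B(1→3) = arctan 1.6710 = 59.10°.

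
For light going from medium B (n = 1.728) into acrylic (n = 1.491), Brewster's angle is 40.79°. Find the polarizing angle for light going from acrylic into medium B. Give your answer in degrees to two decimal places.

θ_B' ≈ 49.21°

The two Brewster angles are complementary: θ_B' = 90° − θ_B = 90° − 40.79° = 49.21°.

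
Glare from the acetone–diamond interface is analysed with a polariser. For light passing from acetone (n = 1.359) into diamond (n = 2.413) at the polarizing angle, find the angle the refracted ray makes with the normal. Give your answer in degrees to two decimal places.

θ_t ≈ 29.39°

θ_B = arctan(n₂/n₁) = arctan(2.413/1.359) = 60.61°.
Since θ_B + θ_t = 90° at Brewster incidence, θ_t = 90° − 60.61° = 29.39°.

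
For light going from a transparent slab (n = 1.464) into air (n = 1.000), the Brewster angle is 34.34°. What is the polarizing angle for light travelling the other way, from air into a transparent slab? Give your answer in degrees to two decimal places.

θ_B' ≈ 55.66°

The two Brewster angles are complementary: θ_B' = 90° − θ_B = 90° − 34.34° = 55.66°.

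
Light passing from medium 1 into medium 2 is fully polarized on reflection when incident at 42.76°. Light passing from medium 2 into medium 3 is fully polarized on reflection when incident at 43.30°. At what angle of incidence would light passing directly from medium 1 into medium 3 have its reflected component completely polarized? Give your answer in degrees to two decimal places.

n₂/n₁ = tan 42.76° = 0.9247 and n₃/n₂ = tan 43.30° = 0.9424.
Multiplying, n₃/n₁ = 0.9247 × 0.9424 = 0.8714, and θ_B(1→3) = arctan 0.8714 = 41.07°.

θ_B ≈ 41.07°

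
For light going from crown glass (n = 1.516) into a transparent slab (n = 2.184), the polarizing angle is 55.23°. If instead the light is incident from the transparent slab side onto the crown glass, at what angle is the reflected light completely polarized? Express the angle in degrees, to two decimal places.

θ_B' ≈ 34.77°

The two Brewster angles are complementary: θ_B' = 90° − θ_B = 90° − 55.23° = 34.77°.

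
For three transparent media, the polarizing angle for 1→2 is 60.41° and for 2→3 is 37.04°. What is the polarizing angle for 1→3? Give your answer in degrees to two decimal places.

θ_B ≈ 53.04°

n₂/n₁ = tan 60.41° = 1.7610 and n₃/n₂ = tan 37.04° = 0.7546.
So n₃/n₁ = (n₂/n₁)(n₃/n₂) = 1.7610 × 0.7546 = 1.3290.
θ_B(1→3) = arctan(1.3290) = 53.04°.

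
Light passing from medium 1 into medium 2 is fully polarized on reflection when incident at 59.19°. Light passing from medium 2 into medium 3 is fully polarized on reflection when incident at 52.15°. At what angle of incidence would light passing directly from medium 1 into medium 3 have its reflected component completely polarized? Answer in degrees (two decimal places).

Each Brewster angle gives a ratio: n₂/n₁ = tan 59.19° = 1.6769, n₃/n₂ = tan 52.15° = 1.2869.
Multiplying, n₃/n₁ = 1.6769 × 1.2869 = 2.1579, and θ_B(1→3) = arctan 2.1579 = 65.14°.

θ_B ≈ 65.14°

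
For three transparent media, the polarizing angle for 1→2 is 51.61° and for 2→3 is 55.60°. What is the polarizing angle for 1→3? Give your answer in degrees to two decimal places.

θ_B ≈ 61.52°

tan θ_B(1→2) = n₂/n₁ = tan 51.61° = 1.2621.
tan θ_B(2→3) = n₃/n₂ = tan 55.60° = 1.4605.
n₃/n₁ = 1.8433. Then tan θ_B(1→3) = n₃/n₁, so θ_B(1→3) = arctan(1.8433) = 61.52°.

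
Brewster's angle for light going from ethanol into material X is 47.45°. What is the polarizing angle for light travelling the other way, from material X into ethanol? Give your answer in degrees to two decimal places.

θ_B' ≈ 42.55°

tan θ_B' = n₁/n₂ = 1/tan θ_B, so θ_B' = 90° − θ_B.
θ_B' = 90° − 47.45° = 42.55°.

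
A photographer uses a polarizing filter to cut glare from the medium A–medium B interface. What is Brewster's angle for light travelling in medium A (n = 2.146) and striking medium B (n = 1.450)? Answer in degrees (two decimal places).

Brewster's condition: tan θ_B = n₂/n₁ = 1.450/2.146 = 0.6757.
θ_B = arctan(0.6757) = 34.05°.

θ_B ≈ 34.05°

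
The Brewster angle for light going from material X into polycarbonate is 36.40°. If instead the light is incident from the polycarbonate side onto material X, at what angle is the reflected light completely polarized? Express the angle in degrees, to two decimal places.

tan θ_B' = n₁/n₂ = 1/tan θ_B, so θ_B' = 90° − θ_B.
θ_B' = 90° − 36.40° = 53.60°.

θ_B' ≈ 53.60°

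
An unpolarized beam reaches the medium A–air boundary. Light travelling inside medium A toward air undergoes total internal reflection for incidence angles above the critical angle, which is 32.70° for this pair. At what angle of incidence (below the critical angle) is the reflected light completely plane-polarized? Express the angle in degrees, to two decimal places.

θ_B ≈ 28.38°

At the critical angle sin θ_c = n₂/n₁, giving n₂/n₁ = sin 32.70° = 0.5402.
Then tan θ_B = n₂/n₁ = 0.5402, so θ_B = arctan 0.5402 = 28.38°.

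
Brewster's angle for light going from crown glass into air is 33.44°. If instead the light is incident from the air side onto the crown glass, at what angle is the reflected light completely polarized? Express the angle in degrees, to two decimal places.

The two Brewster angles are complementary: θ_B' = 90° − θ_B = 90° − 33.44° = 56.56°.

θ_B' ≈ 56.56°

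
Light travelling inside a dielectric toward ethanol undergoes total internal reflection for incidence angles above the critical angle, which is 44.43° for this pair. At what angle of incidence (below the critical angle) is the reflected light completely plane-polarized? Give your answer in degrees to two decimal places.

sin θ_c = n₂/n₁, so n₂/n₁ = sin 44.43° = 0.7000.
Brewster: tan θ_B = n₂/n₁ = 0.7000.
θ_B = arctan(0.7000) = 34.99°.

θ_B ≈ 34.99°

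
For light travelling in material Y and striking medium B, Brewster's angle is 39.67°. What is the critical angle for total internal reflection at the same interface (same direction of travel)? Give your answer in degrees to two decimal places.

θ_c ≈ 56.03°

tan θ_B = n₂/n₁ = tan 39.67° = 0.8293.
Total internal reflection: sin θ_c = n₂/n₁ = 0.8293.
θ_c = arcsin(0.8293) = 56.03°.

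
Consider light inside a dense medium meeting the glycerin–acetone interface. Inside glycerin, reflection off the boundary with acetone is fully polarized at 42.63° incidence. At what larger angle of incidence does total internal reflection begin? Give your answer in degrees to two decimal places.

θ_c ≈ 67.00°

From Brewster, n₂/n₁ = tan θ_B = tan 42.63° = 0.9205.
Then sin θ_c = n₂/n₁ = 0.9205, so θ_c = arcsin 0.9205 = 67.00°.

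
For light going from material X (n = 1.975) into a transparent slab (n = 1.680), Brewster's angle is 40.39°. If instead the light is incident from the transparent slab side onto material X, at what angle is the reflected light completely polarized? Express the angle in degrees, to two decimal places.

θ_B' ≈ 49.61°

tan θ_B' = n₁/n₂ = 1/tan θ_B, so θ_B' = 90° − θ_B.
θ_B' = 90° − 40.39° = 49.61°.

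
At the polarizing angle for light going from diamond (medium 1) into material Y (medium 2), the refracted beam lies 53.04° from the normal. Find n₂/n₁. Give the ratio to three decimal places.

At Brewster incidence θ_B = 90° − θ_t = 90° − 53.04° = 36.96°.
Then n₂/n₁ = tan θ_B = tan 36.96° = 0.752.

n₂/n₁ ≈ 0.752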